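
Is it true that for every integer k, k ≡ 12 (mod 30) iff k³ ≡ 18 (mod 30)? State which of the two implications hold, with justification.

(→) Suppose k ≡ 12 (mod 30). Write k = 30j + 12. Then (30j + 12)³ = 27000j³ + 32400j² + 12960j + 1728 = 30(900j³ + 1080j² + 432j + 57) + 18, so k³ ≡ 18 (mod 30).

(←) Conversely, suppose k³ ≡ 18 (mod 30). The only residue r in {0, …, 29} with r³ ≡ 18 (mod 30) is r = 12, so k ≡ 12 (mod 30).

Equivalent; both directions hold.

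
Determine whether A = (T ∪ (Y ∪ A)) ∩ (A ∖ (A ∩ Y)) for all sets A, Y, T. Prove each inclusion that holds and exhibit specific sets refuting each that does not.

(⊆) This inclusion fails. Take A = {1}, Y = {1}, T = ∅; then 1 ∈ A but 1 ∉ (T ∪ (Y ∪ A)) ∩ (A ∖ (A ∩ Y)).

(⊇) Let x ∈ (T ∪ (Y ∪ A)) ∩ (A ∖ (A ∩ Y)). Then either x ∈ A and x ∉ Y, T; or x ∈ A ∩ T and x ∉ Y. In each case x ∈ A, so (T ∪ (Y ∪ A)) ∩ (A ∖ (A ∩ Y)) ⊆ A.

(⊆) fails; (⊇) holds.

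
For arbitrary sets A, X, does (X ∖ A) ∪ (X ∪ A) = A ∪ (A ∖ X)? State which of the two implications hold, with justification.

(⊆) This inclusion fails. Take A = ∅, X = {1}; then 1 ∈ (X ∖ A) ∪ (X ∪ A) but 1 ∉ A ∪ (A ∖ X).

(⊇) Let x ∈ A ∪ (A ∖ X). Then either x ∈ A and x ∉ X; or x ∈ A ∩ X. In each case x ∈ (X ∖ A) ∪ (X ∪ A), so A ∪ (A ∖ X) ⊆ (X ∖ A) ∪ (X ∪ A).

Only the reverse inclusion holds.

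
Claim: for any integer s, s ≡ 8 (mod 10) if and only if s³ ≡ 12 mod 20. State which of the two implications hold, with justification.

(⇐) The residues r modulo 20 with r³ ≡ 12 (mod 20) are exactly {8, 18}, and each is ≡ 8 (mod 10).

(⇒) Suppose s ≡ 8 (mod 10). Working modulo 20, s ∈ {8, 18}; for each such r, r³ ≡ 12 (mod 20).

Both directions hold.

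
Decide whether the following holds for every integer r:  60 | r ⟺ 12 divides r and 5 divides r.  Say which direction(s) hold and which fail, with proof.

Equivalent; both directions hold.

Converse. Suppose 12 ∣ r and 5 ∣ r. Any common multiple of 12 and 5 is a multiple of their lcm; here gcd(12, 5) = 1, so lcm(12, 5) = 12·5 = 60, so 60 ∣ r.

Forward direction. If 60 ∣ r, write r = 60q. Since 60 = 5·12, r = 12·(5q), so 12 ∣ r; and since 60 = 12·5, r = 5·(12q), so 5 ∣ r.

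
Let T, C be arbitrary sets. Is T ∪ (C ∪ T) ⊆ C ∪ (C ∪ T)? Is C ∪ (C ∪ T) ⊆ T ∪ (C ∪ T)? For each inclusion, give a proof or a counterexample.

(⟹) Let x ∈ T ∪ (C ∪ T). Then either x ∈ T and x ∉ C; or x ∈ C and x ∉ T; or x ∈ T ∩ C. In each case x ∈ C ∪ (C ∪ T), so T ∪ (C ∪ T) ⊆ C ∪ (C ∪ T).

(⟸) Let x ∈ C ∪ (C ∪ T). Then either x ∈ T and x ∉ C; or x ∈ C and x ∉ T; or x ∈ T ∩ C. In each case x ∈ T ∪ (C ∪ T), so C ∪ (C ∪ T) ⊆ T ∪ (C ∪ T).

The two sets are equal.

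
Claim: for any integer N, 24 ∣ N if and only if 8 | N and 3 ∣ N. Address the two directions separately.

Both directions hold; the statement is true.

Forward direction. If 24 ∣ N, write N = 24q. Since 24 = 3·8, N = 8·(3q), so 8 ∣ N; and since 24 = 8·3, N = 3·(8q), so 3 ∣ N.

Converse. Suppose 8 ∣ N and 3 ∣ N. Any common multiple of 8 and 3 is a multiple of their lcm; here gcd(8, 3) = 1, so lcm(8, 3) = 8·3 = 24, so 24 ∣ N.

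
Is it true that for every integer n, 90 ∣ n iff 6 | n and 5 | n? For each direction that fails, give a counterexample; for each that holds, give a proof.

The forward direction holds; the converse fails.

(⟹) If 90 ∣ n, write n = 90q. Since 90 = 15·6, n = 6·(15q), so 6 ∣ n; and since 90 = 18·5, n = 5·(18q), so 5 ∣ n.

(⟸) This fails: take n = 30. Both 6 ∣ 30 and 5 ∣ 30, yet 30 is not a multiple of 90 (since 30 = 0·90 + 30), so 90 ∤ 30.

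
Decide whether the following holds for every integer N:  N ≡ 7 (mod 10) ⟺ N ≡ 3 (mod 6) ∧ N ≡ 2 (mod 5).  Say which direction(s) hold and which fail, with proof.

(→) This fails: N = 17 gives 17 ≡ 7 (mod 10) but 17 ≡ 5 (mod 6), so the conjunction on the right does not hold.

(←) Conversely, if N ≡ 3 (mod 6) and N ≡ 2 (mod 5), then by the Chinese remainder theorem N ≡ 27 (mod 30). Since 27 ≡ 7 (mod 10) and 10 ∣ 30, we get N ≡ 7 (mod 10).

Only the converse holds.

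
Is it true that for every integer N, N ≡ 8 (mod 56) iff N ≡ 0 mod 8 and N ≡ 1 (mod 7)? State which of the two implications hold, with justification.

Both directions hold; the statement is true.

(⇐) If N ≡ 0 (mod 8) and N ≡ 1 (mod 7), then by the Chinese remainder theorem N ≡ 8 (mod 56). This is exactly N ≡ 8 (mod 56).

(⇒) Suppose N ≡ 8 (mod 56); write N = 56j + 8. Since 8 ∣ 56, reducing mod 8 gives N ≡ 8 ≡ 0 (mod 8); since 7 ∣ 56, reducing mod 7 gives N ≡ 8 ≡ 1 (mod 7).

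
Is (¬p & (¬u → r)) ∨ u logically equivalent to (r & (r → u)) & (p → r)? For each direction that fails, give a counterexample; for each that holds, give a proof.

(⇒) This fails. Under u = T, r = F, p = F, the left side is true but the right side is false.

(⇐) Assume the antecedent. If u is true, (¬p & (¬u → r)) ∨ u reduces to true regardless of the other variables. If u is false, the antecedent cannot hold. Either way (¬p & (¬u → r)) ∨ u holds.

Only the reverse direction holds.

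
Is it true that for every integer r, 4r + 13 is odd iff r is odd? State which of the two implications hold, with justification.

The forward direction fails; the converse holds.

Forward direction. This fails: take r = 2. Then 4r + 13 = 21, which is odd, yet r = 2 is even, not odd.

Converse. Suppose r is odd. Since 4 is even, 4r is even for every r, so 4r + 13 has the same parity as 13, which is odd. Hence 4r + 13 is odd.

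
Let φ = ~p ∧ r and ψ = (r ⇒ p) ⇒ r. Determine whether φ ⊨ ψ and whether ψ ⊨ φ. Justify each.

(⇐) This fails. Under p = T, r = T, the left side is false but the right side is true.

(⇒) Assume the antecedent. If p is true, the antecedent cannot hold. If p is false, the antecedent forces (p = F, r = T), and (r ⇒ p) ⇒ r holds there. Either way (r ⇒ p) ⇒ r holds.

Not equivalent: only (⇒) holds.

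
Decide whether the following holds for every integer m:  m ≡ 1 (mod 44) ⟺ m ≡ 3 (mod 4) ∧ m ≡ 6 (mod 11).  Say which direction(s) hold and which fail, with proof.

Both directions fail.

(⟹) This fails: m = 1 gives 1 ≡ 1 (mod 44) but 1 ≡ 1 (mod 4), so the conjunction on the right does not hold.

(⟸) This fails: m = 39 satisfies both congruences on the right (39 ≡ 3 mod 4 and 39 ≡ 6 mod 11) yet 39 ≡ 39 (mod 44), not 1.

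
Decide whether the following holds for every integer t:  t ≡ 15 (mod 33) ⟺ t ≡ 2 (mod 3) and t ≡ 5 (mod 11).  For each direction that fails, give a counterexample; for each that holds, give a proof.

[⇒] This fails: t = 15 gives 15 ≡ 15 (mod 33) but 15 ≡ 0 (mod 3), so the conjunction on the right does not hold.

[⇐] This fails: t = 5 satisfies both congruences on the right (5 ≡ 2 mod 3 and 5 ≡ 5 mod 11) yet 5 ≡ 5 (mod 33), not 15.

Neither implication holds.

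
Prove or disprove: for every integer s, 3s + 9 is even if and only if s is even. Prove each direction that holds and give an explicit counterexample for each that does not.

Forward direction. This fails: s = 5 gives 3s + 9 = 24, which is even, but 5 is odd, not even.

Converse. This also fails: s = 6 is even, but 3s + 9 = 27 is odd, not even.

Neither implication holds.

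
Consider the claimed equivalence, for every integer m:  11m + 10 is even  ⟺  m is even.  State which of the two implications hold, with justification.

Both implications hold.

Forward direction. Suppose 11m + 10 is even. Since 11 is odd, 11m and m have the same parity, so 11m + 10 ≡ m + 10 (mod 2). As 10 is even, 11m + 10 is even exactly when m is even. Thus m is even.

Converse. Suppose m is even; write m = 2j. Then 11m + 10 = 11·(2j) + 10 = 2·11j + 10, which is even.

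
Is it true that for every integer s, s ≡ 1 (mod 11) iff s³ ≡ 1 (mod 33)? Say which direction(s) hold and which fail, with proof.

Only the reverse direction holds.

[⇒] This fails: take s = 12. Then 12 ≡ 1 (mod 11), but 12³ = 1728 ≡ 12 (mod 33), not 1.

[⇐] Conversely, the residues r modulo 33 with r³ ≡ 1 (mod 33) are exactly {1}, and each is ≡ 1 (mod 11).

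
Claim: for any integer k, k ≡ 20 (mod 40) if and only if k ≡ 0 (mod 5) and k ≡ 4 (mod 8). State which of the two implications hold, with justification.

(⇒) Suppose k ≡ 20 (mod 40); write k = 40j + 20. Since 5 ∣ 40, reducing mod 5 gives k ≡ 20 ≡ 0 (mod 5); since 8 ∣ 40, reducing mod 8 gives k ≡ 20 ≡ 4 (mod 8).

(⇐) Conversely, if k ≡ 0 (mod 5) and k ≡ 4 (mod 8), then by the Chinese remainder theorem k ≡ 20 (mod 40). This is exactly k ≡ 20 (mod 40).

Both directions hold.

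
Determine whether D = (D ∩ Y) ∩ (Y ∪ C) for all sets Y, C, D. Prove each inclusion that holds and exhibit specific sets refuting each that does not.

The sets are not equal: only the reverse inclusion holds.

(⊆) This inclusion fails. Take Y = ∅, C = ∅, D = {1}; then 1 ∈ D but 1 ∉ (D ∩ Y) ∩ (Y ∪ C).

(⊇) Let x ∈ (D ∩ Y) ∩ (Y ∪ C). Then either x ∈ Y ∩ D and x ∉ C; or x ∈ Y ∩ C ∩ D. In each case x ∈ D, so (D ∩ Y) ∩ (Y ∪ C) ⊆ D.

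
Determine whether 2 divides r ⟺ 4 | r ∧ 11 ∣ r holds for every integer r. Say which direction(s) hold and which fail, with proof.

(⟹) This fails: take r = 2. Certainly 2 ∣ 2, but 4 ∤ 2.

(⟸) Suppose 4 ∣ r and 11 ∣ r. Any common multiple of 4 and 11 is a multiple of their lcm; here gcd(4, 11) = 1, so lcm(4, 11) = 4·11 = 44, so 44 ∣ r. Since 2 ∣ 44, it follows that 2 ∣ r.

Not equivalent: only (⇐) holds.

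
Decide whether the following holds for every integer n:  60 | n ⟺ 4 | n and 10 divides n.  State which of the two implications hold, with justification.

(⇒) holds; (⇐) fails.

Forward direction. If 60 ∣ n, write n = 60q. Since 60 = 15·4, n = 4·(15q), so 4 ∣ n; and since 60 = 6·10, n = 10·(6q), so 10 ∣ n.

Converse. This fails: take n = 20. Both 4 ∣ 20 and 10 ∣ 20, yet 20 is not a multiple of 60 (since 20 = 0·60 + 20), so 60 ∤ 20.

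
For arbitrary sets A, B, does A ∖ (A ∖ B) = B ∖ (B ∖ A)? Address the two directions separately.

Reverse inclusion. Let x ∈ B ∖ (B ∖ A). Then x ∈ A ∩ B, from which x ∈ A ∖ (A ∖ B).

Forward inclusion. Let x ∈ A ∖ (A ∖ B). Then x ∈ A ∩ B, from which x ∈ B ∖ (B ∖ A).

Both inclusions hold; the sets are equal.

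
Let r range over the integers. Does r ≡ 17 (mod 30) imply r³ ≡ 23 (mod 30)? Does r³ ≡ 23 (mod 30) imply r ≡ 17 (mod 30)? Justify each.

(⟹) Suppose r ≡ 17 (mod 30). Write r = 30j + 17. Then (30j + 17)³ = 27000j³ + 45900j² + 26010j + 4913 = 30(900j³ + 1530j² + 867j + 163) + 23, so r³ ≡ 23 (mod 30).

(⟸) Conversely, suppose r³ ≡ 23 (mod 30). The only residue r in {0, …, 29} with r³ ≡ 23 (mod 30) is r = 17, so r ≡ 17 (mod 30).

Both implications hold.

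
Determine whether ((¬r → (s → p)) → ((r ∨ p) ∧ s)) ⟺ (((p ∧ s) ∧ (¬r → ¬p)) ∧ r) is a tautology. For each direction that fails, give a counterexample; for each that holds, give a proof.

The forward direction fails; the converse holds.

(⟹) This fails. Under r = F, p = F, s = T, the left side is true but the right side is false.

(⟸) Assume the antecedent. If r is true, the antecedent forces (r = T, p = T, s = T), and (¬r → (s → p)) → ((r ∨ p) ∧ s) holds there. If r is false, the antecedent cannot hold. Either way (¬r → (s → p)) → ((r ∨ p) ∧ s) holds.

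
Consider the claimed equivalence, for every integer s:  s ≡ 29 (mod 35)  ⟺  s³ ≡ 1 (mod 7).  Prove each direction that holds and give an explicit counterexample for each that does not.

Only the forward direction holds.

(⟹) Suppose s ≡ 29 (mod 35). Then s³ ≡ 29³ = 24389 (mod 35), and since 7 ∣ 35, also s³ ≡ 1 (mod 7).

(⟸) This fails: take s = 1. Then 1³ = 1 ≡ 1 (mod 7), yet 1 ≡ 1 (mod 35), not 29.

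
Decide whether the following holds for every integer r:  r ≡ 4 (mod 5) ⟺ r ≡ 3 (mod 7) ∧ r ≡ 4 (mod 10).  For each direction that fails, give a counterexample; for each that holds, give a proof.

Only the reverse direction holds.

(⇒) This fails: r = 64 gives 64 ≡ 4 (mod 5) but 64 ≡ 1 (mod 7), so the conjunction on the right does not hold.

(⇐) Conversely, if r ≡ 3 (mod 7) and r ≡ 4 (mod 10), then by the Chinese remainder theorem r ≡ 24 (mod 70). Since 24 ≡ 4 (mod 5) and 5 ∣ 70, we get r ≡ 4 (mod 5).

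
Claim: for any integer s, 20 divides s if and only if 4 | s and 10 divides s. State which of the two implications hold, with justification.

The biconditional holds.

Forward direction. If 20 ∣ s, write s = 20q. Since 20 = 5·4, s = 4·(5q), so 4 ∣ s; and since 20 = 2·10, s = 10·(2q), so 10 ∣ s.

Converse. Suppose 4 ∣ s and 10 ∣ s. Any common multiple of 4 and 10 is a multiple of their lcm; here lcm(4, 10) = 4·10/gcd(4, 10) = 40/2 = 20, so 20 ∣ s.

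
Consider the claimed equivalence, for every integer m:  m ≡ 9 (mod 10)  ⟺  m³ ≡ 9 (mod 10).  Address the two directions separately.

Forward direction. Suppose m ≡ 9 (mod 10). Write m = 10j + 9. Then (10j + 9)³ = 1000j³ + 2700j² + 2430j + 729 = 10(100j³ + 270j² + 243j + 72) + 9, so m³ ≡ 9 (mod 10).

Converse. Suppose m³ ≡ 9 (mod 10). The only residue r in {0, …, 9} with r³ ≡ 9 (mod 10) is r = 9, so m ≡ 9 (mod 10).

Both directions hold; the statement is true.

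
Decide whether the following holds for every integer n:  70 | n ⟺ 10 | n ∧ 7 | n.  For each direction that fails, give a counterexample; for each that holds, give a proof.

The biconditional holds.

(⇒) If 70 ∣ n, write n = 70q. Since 70 = 7·10, n = 10·(7q), so 10 ∣ n; and since 70 = 10·7, n = 7·(10q), so 7 ∣ n.

(⇐) Suppose 10 ∣ n and 7 ∣ n. Any common multiple of 10 and 7 is a multiple of their lcm; here gcd(10, 7) = 1, so lcm(10, 7) = 10·7 = 70, so 70 ∣ n.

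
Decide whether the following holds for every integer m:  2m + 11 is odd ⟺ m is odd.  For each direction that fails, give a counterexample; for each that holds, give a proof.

[⇒] This fails: take m = 4. Then 2m + 11 = 19, which is odd, yet m = 4 is even, not odd.

[⇐] Suppose m is odd. Since 2 is even, 2m is even for every m, so 2m + 11 has the same parity as 11, which is odd. Hence 2m + 11 is odd.

Only the converse holds.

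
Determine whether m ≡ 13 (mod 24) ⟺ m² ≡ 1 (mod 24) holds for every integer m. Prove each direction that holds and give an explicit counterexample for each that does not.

(⇒) Suppose m ≡ 13 (mod 24). Write m = 24j + 13. Then (24j + 13)² = 576j² + 624j + 169 = 24(24j² + 26j + 7) + 1, so m² ≡ 1 (mod 24).

(⇐) This fails: take m = 1. Then 1² = 1 ≡ 1 (mod 24), yet 1 ≡ 1 (mod 24), not 13.

(⇒) holds; (⇐) fails.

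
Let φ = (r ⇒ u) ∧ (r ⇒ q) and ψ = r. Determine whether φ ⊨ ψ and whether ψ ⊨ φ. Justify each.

(⇒) This fails. Under u = F, r = F, q = F, the left side is true but the right side is false.

(⇐) This fails. Under u = F, r = T, q = F, the left side is false but the right side is true.

Neither implication holds.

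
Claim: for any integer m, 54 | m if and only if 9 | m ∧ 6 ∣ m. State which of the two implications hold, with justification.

(⇒) If 54 ∣ m, write m = 54q. Since 54 = 6·9, m = 9·(6q), so 9 ∣ m; and since 54 = 9·6, m = 6·(9q), so 6 ∣ m.

(⇐) This fails: take m = 18. Both 9 ∣ 18 and 6 ∣ 18, yet 18 is not a multiple of 54 (since 18 = 0·54 + 18), so 54 ∤ 18.

Only the forward implication holds.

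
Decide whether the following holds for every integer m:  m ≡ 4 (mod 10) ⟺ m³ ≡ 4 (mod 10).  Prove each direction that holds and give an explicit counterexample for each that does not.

(⇒) Suppose m ≡ 4 (mod 10). Write m = 10j + 4. Then (10j + 4)³ = 1000j³ + 1200j² + 480j + 64 = 10(100j³ + 120j² + 48j + 6) + 4, so m³ ≡ 4 (mod 10).

(⇐) Conversely, suppose m³ ≡ 4 (mod 10). The only residue r in {0, …, 9} with r³ ≡ 4 (mod 10) is r = 4, so m ≡ 4 (mod 10).

Equivalent; both directions hold.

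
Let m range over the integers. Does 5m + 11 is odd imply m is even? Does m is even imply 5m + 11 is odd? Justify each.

(→) Suppose 5m + 11 is odd. Since 5 is odd, 5m and m have the same parity, so 5m + 11 ≡ m + 11 (mod 2). As 11 is odd, 5m + 11 is odd exactly when m is even. Thus m is even.

(←) Conversely, suppose m is even; write m = 2j. Then 5m + 11 = 5·(2j) + 11 = 2·5j + 11, which is odd.

The biconditional holds.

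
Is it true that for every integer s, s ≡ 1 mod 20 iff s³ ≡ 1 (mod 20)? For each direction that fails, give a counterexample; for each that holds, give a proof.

The biconditional holds.

Forward direction. Suppose s ≡ 1 mod 20. Write s = 20j + 1. Then (20j + 1)³ = 8000j³ + 1200j² + 60j + 1 = 20(400j³ + 60j² + 3j) + 1, so s³ ≡ 1 (mod 20).

Converse. Suppose s³ ≡ 1 (mod 20). The only residue r in {0, …, 19} with r³ ≡ 1 (mod 20) is r = 1, so s ≡ 1 (mod 20).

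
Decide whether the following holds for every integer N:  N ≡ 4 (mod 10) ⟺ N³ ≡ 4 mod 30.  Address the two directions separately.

Forward direction. This fails: take N = 14. Then 14 ≡ 4 (mod 10), but 14³ = 2744 ≡ 14 (mod 30), not 4.

Converse. The residues r modulo 30 with r³ ≡ 4 (mod 30) are exactly {4}, and each is ≡ 4 (mod 10).

(⇒) fails; (⇐) holds.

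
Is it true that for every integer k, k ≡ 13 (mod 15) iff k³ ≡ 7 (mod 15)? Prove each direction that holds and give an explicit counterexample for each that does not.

Forward direction. Suppose k ≡ 13 (mod 15). Write k = 15j + 13. Then (15j + 13)³ = 3375j³ + 8775j² + 7605j + 2197 = 15(225j³ + 585j² + 507j + 146) + 7, so k³ ≡ 7 (mod 15).

Converse. Suppose k³ ≡ 7 (mod 15). The only residue r in {0, …, 14} with r³ ≡ 7 (mod 15) is r = 13, so k ≡ 13 (mod 15).

Equivalent; both directions hold.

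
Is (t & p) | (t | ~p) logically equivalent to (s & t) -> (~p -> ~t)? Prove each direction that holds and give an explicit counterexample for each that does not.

(→) This fails. Under s = T, t = T, p = F, the left side is true but the right side is false.

(←) This fails. Under s = F, t = F, p = T, the left side is false but the right side is true.

(⇒) fails and (⇐) fails.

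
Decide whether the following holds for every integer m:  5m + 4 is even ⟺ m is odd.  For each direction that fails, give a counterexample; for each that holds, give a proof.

Neither implication holds.

(⟹) This fails: m = 2 gives 5m + 4 = 14, which is even, but 2 is even, not odd.

(⟸) This also fails: m = 3 is odd, but 5m + 4 = 19 is odd, not even.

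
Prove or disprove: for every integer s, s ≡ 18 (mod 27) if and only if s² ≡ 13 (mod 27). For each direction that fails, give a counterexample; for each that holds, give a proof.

Both directions fail.

(⇒) This fails: take s = 18. Then 18 ≡ 18 (mod 27), but 18² = 324 ≡ 0 (mod 27), not 13.

(⇐) This fails: take s = 11. Then 11² = 121 ≡ 13 (mod 27), yet 11 ≡ 11 (mod 27), not 18.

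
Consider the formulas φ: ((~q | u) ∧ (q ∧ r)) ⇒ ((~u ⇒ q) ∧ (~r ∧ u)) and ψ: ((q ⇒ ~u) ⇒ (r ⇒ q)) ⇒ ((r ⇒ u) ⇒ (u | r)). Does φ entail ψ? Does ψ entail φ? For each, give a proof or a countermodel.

Forward direction. This fails. Under r = F, u = F, q = F, the left side is true but the right side is false.

Converse. This fails. Under r = T, u = T, q = T, the left side is false but the right side is true.

(⇒) fails and (⇐) fails.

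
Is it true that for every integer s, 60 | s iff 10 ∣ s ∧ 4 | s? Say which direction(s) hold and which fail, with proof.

Not equivalent: only (⇒) holds.

(⇒) If 60 ∣ s, write s = 60q. Since 60 = 6·10, s = 10·(6q), so 10 ∣ s; and since 60 = 15·4, s = 4·(15q), so 4 ∣ s.

(⇐) This fails: take s = 20. Both 10 ∣ 20 and 4 ∣ 20, yet 20 is not a multiple of 60 (since 20 = 0·60 + 20), so 60 ∤ 20.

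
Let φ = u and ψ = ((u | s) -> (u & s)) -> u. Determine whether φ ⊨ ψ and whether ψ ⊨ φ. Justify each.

(⟹) Assume the antecedent. If s is true, ((u | s) -> (u & s)) -> u reduces to true regardless of the other variables. If s is false, the antecedent forces (s = F, u = T), and ((u | s) -> (u & s)) -> u holds there. Either way ((u | s) -> (u & s)) -> u holds.

(⟸) This fails. Under s = T, u = F, the left side is false but the right side is true.

Only the forward implication holds.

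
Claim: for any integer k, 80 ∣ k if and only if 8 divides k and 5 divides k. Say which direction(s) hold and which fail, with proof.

Forward direction. If 80 ∣ k, write k = 80q. Since 80 = 10·8, k = 8·(10q), so 8 ∣ k; and since 80 = 16·5, k = 5·(16q), so 5 ∣ k.

Converse. This fails: take k = 40. Both 8 ∣ 40 and 5 ∣ 40, yet 40 is not a multiple of 80 (since 40 = 0·80 + 40), so 80 ∤ 40.

The forward direction holds; the converse fails.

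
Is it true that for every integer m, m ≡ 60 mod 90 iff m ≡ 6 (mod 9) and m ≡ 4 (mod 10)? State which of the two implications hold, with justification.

Neither direction holds.

Forward direction. This fails: m = 60 gives 60 ≡ 60 (mod 90) but 60 ≡ 0 (mod 10), so the conjunction on the right does not hold.

Converse. This fails: m = 24 satisfies both congruences on the right (24 ≡ 6 mod 9 and 24 ≡ 4 mod 10) yet 24 ≡ 24 (mod 90), not 60.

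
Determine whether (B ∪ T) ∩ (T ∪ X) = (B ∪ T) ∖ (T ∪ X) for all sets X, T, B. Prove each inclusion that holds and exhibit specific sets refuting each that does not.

Forward inclusion. This inclusion fails. Take X = ∅, T = {1}, B = ∅; then 1 ∈ (B ∪ T) ∩ (T ∪ X) but 1 ∉ (B ∪ T) ∖ (T ∪ X).

Reverse inclusion. This inclusion fails. Take X = ∅, T = ∅, B = {1}; then 1 ∈ (B ∪ T) ∖ (T ∪ X) but 1 ∉ (B ∪ T) ∩ (T ∪ X).

Both inclusions fail.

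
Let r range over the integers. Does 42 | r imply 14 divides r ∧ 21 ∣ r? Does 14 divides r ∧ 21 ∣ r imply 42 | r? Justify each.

Both directions hold.

(⟸) Suppose 14 ∣ r and 21 ∣ r. Any common multiple of 14 and 21 is a multiple of their lcm; here lcm(14, 21) = 14·21/gcd(14, 21) = 294/7 = 42, so 42 ∣ r.

(⟹) If 42 ∣ r, write r = 42q. Since 42 = 3·14, r = 14·(3q), so 14 ∣ r; and since 42 = 2·21, r = 21·(2q), so 21 ∣ r.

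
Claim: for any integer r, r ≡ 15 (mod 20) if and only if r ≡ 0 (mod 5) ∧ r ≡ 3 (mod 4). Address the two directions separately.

(⟸) If r ≡ 0 (mod 5) and r ≡ 3 (mod 4), then by the Chinese remainder theorem r ≡ 15 (mod 20). This is exactly r ≡ 15 (mod 20).

(⟹) Suppose r ≡ 15 (mod 20); write r = 20j + 15. Since 5 ∣ 20, reducing mod 5 gives r ≡ 15 ≡ 0 (mod 5); since 4 ∣ 20, reducing mod 4 gives r ≡ 15 ≡ 3 (mod 4).

Both directions hold; the statement is true.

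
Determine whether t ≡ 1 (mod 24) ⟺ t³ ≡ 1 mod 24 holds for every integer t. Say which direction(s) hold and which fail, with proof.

(→) Suppose t ≡ 1 (mod 24). Write t = 24j + 1. Then (24j + 1)³ = 13824j³ + 1728j² + 72j + 1 = 24(576j³ + 72j² + 3j) + 1, so t³ ≡ 1 (mod 24).

(←) Conversely, suppose t³ ≡ 1 (mod 24). The only residue r in {0, …, 23} with r³ ≡ 1 (mod 24) is r = 1, so t ≡ 1 (mod 24).

Both implications hold.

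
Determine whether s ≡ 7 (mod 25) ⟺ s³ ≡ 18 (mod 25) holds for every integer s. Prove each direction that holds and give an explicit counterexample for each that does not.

Both directions hold.

(⟹) Suppose s ≡ 7 (mod 25). Write s = 25j + 7. Then (25j + 7)³ = 15625j³ + 13125j² + 3675j + 343 = 25(625j³ + 525j² + 147j + 13) + 18, so s³ ≡ 18 (mod 25).

(⟸) Conversely, suppose s³ ≡ 18 (mod 25). The only residue r in {0, …, 24} with r³ ≡ 18 (mod 25) is r = 7, so s ≡ 7 (mod 25).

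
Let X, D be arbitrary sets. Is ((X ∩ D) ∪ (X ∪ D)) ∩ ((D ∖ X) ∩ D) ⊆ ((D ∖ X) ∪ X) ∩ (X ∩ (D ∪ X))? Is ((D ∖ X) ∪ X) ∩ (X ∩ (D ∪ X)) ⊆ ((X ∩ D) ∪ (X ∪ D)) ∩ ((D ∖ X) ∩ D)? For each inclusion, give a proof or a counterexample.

(⟹) This inclusion fails. Take X = ∅, D = {1}; then 1 ∈ ((X ∩ D) ∪ (X ∪ D)) ∩ ((D ∖ X) ∩ D) but 1 ∉ ((D ∖ X) ∪ X) ∩ (X ∩ (D ∪ X)).

(⟸) This inclusion fails. Take X = {1}, D = ∅; then 1 ∈ ((D ∖ X) ∪ X) ∩ (X ∩ (D ∪ X)) but 1 ∉ ((X ∩ D) ∪ (X ∪ D)) ∩ ((D ∖ X) ∩ D).

Both inclusions fail.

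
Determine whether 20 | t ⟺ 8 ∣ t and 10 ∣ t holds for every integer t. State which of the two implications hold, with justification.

(⇒) This fails: take t = 20. Certainly 20 ∣ 20, but 8 ∤ 20.

(⇐) Suppose 8 ∣ t and 10 ∣ t. Any common multiple of 8 and 10 is a multiple of their lcm; here lcm(8, 10) = 8·10/gcd(8, 10) = 80/2 = 40, so 40 ∣ t. Since 20 ∣ 40, it follows that 20 ∣ t.

(⇒) fails; (⇐) holds.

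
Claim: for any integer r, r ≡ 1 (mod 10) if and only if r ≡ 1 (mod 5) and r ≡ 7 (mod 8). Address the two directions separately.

(⇐) If r ≡ 1 (mod 5) and r ≡ 7 (mod 8), then by the Chinese remainder theorem r ≡ 31 (mod 40). Since 31 ≡ 1 (mod 10) and 10 ∣ 40, we get r ≡ 1 (mod 10).

(⇒) This fails: r = 1 gives 1 ≡ 1 (mod 10) but 1 ≡ 1 (mod 8), so the conjunction on the right does not hold.

Only the reverse direction holds.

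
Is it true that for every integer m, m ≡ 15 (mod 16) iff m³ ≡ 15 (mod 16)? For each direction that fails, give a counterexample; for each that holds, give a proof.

Equivalent; both directions hold.

[⇒] Suppose m ≡ 15 (mod 16). Write m = 16j + 15. Then (16j + 15)³ = 4096j³ + 11520j² + 10800j + 3375 = 16(256j³ + 720j² + 675j + 210) + 15, so m³ ≡ 15 (mod 16).

[⇐] Conversely, suppose m³ ≡ 15 (mod 16). The only residue r in {0, …, 15} with r³ ≡ 15 (mod 16) is r = 15, so m ≡ 15 (mod 16).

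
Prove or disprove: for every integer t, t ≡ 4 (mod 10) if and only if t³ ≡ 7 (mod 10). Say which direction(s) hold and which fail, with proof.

Neither implication holds.

(→) This fails: take t = 4. Then 4 ≡ 4 (mod 10), but 4³ = 64 ≡ 4 (mod 10), not 7.

(←) This fails: take t = 3. Then 3³ = 27 ≡ 7 (mod 10), yet 3 ≡ 3 (mod 10), not 4.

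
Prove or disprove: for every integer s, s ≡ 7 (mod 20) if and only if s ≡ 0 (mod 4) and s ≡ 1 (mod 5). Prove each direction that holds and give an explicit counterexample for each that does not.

Forward direction. This fails: s = 7 gives 7 ≡ 7 (mod 20) but 7 ≡ 3 (mod 4), so the conjunction on the right does not hold.

Converse. This fails: s = 16 satisfies both congruences on the right (16 ≡ 0 mod 4 and 16 ≡ 1 mod 5) yet 16 ≡ 16 (mod 20), not 7.

(⇒) fails and (⇐) fails.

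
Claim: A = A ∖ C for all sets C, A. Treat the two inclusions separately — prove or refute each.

(⟸) Let x ∈ A ∖ C. Then x ∈ A and x ∉ C, from which x ∈ A.

(⟹) This inclusion fails. Take C = {1}, A = {1}; then 1 ∈ A but 1 ∉ A ∖ C.

The sets are not equal: only the reverse inclusion holds.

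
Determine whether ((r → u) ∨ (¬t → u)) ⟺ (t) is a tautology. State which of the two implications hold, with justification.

(→) This fails. Under t = F, u = F, r = F, the left side is true but the right side is false.

(←) Assume the antecedent. If t is true, (r → u) ∨ (¬t → u) reduces to true regardless of the other variables. If t is false, the antecedent cannot hold. Either way (r → u) ∨ (¬t → u) holds.

Only the reverse direction holds.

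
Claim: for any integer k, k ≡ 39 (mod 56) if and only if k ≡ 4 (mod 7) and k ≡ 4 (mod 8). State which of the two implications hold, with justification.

Neither direction holds.

(⟹) This fails: k = 39 gives 39 ≡ 39 (mod 56) but 39 ≡ 7 (mod 8), so the conjunction on the right does not hold.

(⟸) This fails: k = 4 satisfies both congruences on the right (4 ≡ 4 mod 7 and 4 ≡ 4 mod 8) yet 4 ≡ 4 (mod 56), not 39.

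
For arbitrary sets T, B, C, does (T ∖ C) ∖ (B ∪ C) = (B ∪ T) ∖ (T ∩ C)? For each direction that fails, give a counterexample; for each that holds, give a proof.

(⊆) holds; (⊇) fails.

(⊇) This inclusion fails. Take T = ∅, B = {1}, C = ∅; then 1 ∈ (B ∪ T) ∖ (T ∩ C) but 1 ∉ (T ∖ C) ∖ (B ∪ C).

(⊆) Let x ∈ (T ∖ C) ∖ (B ∪ C). Then x ∈ T and x ∉ B, C, from which x ∈ (B ∪ T) ∖ (T ∩ C).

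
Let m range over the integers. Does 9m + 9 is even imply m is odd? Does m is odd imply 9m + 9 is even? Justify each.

(→) Suppose 9m + 9 is even. Since 9 is odd, 9m and m have the same parity, so 9m + 9 ≡ m + 9 (mod 2). As 9 is odd, 9m + 9 is even exactly when m is odd. Thus m is odd.

(←) Conversely, suppose m is odd; write m = 2j + 1. Then 9m + 9 = 9·(2j + 1) + 9 = 2·9j + 18, which is even.

Both directions hold; the statement is true.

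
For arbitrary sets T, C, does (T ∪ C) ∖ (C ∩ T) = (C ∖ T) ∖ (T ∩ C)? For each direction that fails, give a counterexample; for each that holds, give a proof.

The sets are not equal: only the reverse inclusion holds.

Forward inclusion. This inclusion fails. Take T = {1}, C = ∅; then 1 ∈ (T ∪ C) ∖ (C ∩ T) but 1 ∉ (C ∖ T) ∖ (T ∩ C).

Reverse inclusion. Let x ∈ (C ∖ T) ∖ (T ∩ C). Then x ∈ C and x ∉ T, from which x ∈ (T ∪ C) ∖ (C ∩ T).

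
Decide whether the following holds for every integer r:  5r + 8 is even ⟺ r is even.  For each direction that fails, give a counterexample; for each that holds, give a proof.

Both directions hold; the statement is true.

Forward direction. Suppose 5r + 8 is even. Since 5 is odd, 5r and r have the same parity, so 5r + 8 ≡ r + 8 (mod 2). As 8 is even, 5r + 8 is even exactly when r is even. Thus r is even.

Converse. Suppose r is even; write r = 2j. Then 5r + 8 = 5·(2j) + 8 = 2·5j + 8, which is even.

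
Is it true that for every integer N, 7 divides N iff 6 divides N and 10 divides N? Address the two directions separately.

Neither implication holds.

Forward direction. This fails: take N = 7. Certainly 7 ∣ 7, but 6 ∤ 7.

Converse. This fails: take N = 30. Both 6 ∣ 30 and 10 ∣ 30, yet 30 is not a multiple of 7 (since 30 = 4·7 + 2), so 7 ∤ 30.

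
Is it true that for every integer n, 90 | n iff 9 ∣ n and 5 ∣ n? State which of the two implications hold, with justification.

(→) If 90 ∣ n, write n = 90q. Since 90 = 10·9, n = 9·(10q), so 9 ∣ n; and since 90 = 18·5, n = 5·(18q), so 5 ∣ n.

(←) This fails: take n = 45. Both 9 ∣ 45 and 5 ∣ 45, yet 45 is not a multiple of 90 (since 45 = 0·90 + 45), so 90 ∤ 45.

Only the forward direction holds.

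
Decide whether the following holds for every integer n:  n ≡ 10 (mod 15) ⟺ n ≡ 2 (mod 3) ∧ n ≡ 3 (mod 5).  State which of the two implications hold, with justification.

Neither direction holds.

(⇒) This fails: n = 10 gives 10 ≡ 10 (mod 15) but 10 ≡ 1 (mod 3), so the conjunction on the right does not hold.

(⇐) This fails: n = 8 satisfies both congruences on the right (8 ≡ 2 mod 3 and 8 ≡ 3 mod 5) yet 8 ≡ 8 (mod 15), not 10.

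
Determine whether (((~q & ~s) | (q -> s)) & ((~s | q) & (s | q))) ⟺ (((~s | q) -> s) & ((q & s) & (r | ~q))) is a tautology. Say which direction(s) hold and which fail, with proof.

(→) This fails. Under s = T, q = T, r = F, the left side is true but the right side is false.

(←) Assume the antecedent. If s is true, the antecedent forces (s = T, q = T, r = T), and the consequent holds there. If s is false, the antecedent cannot hold. Either way the consequent holds.

Not equivalent: only (⇐) holds.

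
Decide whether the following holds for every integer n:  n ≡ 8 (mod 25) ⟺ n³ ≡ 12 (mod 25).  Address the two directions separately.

Both directions hold; the statement is true.

[⇒] Suppose n ≡ 8 (mod 25). Write n = 25j + 8. Then (25j + 8)³ = 15625j³ + 15000j² + 4800j + 512 = 25(625j³ + 600j² + 192j + 20) + 12, so n³ ≡ 12 (mod 25).

[⇐] Conversely, suppose n³ ≡ 12 (mod 25). The only residue r in {0, …, 24} with r³ ≡ 12 (mod 25) is r = 8, so n ≡ 8 (mod 25).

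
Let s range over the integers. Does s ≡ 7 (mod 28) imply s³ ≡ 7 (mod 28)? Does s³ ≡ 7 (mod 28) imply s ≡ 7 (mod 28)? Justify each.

Equivalent; both directions hold.

(⟹) Suppose s ≡ 7 (mod 28). Write s = 28j + 7. Then (28j + 7)³ = 21952j³ + 16464j² + 4116j + 343 = 28(784j³ + 588j² + 147j + 12) + 7, so s³ ≡ 7 (mod 28).

(⟸) Conversely, suppose s³ ≡ 7 (mod 28). The only residue r in {0, …, 27} with r³ ≡ 7 (mod 28) is r = 7, so s ≡ 7 (mod 28).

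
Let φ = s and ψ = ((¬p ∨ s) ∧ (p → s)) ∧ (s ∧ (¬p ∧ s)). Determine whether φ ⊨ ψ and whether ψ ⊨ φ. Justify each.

Only the reverse direction holds.

Converse. Assume the antecedent. If s is true, s reduces to true regardless of the other variables. If s is false, the antecedent cannot hold. Either way s holds.

Forward direction. This fails. Under s = T, p = T, the left side is true but the right side is false.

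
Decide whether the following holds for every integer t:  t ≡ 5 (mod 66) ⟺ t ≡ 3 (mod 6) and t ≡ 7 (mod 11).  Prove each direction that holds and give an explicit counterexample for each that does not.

Both directions fail.

(⇒) This fails: t = 5 gives 5 ≡ 5 (mod 66) but 5 ≡ 5 (mod 6), so the conjunction on the right does not hold.

(⇐) This fails: t = 51 satisfies both congruences on the right (51 ≡ 3 mod 6 and 51 ≡ 7 mod 11) yet 51 ≡ 51 (mod 66), not 5.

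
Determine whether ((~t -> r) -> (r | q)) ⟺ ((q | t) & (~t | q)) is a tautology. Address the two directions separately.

(→) This fails. Under t = F, r = F, q = F, the left side is true but the right side is false.

(←) Assume the antecedent. If t is true, the antecedent forces (t = T, r = F, q = T) or (t = T, r = T, q = T), and (~t -> r) -> (r | q) holds there. If t is false, (~t -> r) -> (r | q) reduces to true regardless of the other variables. Either way (~t -> r) -> (r | q) holds.

Not equivalent: only (⇐) holds.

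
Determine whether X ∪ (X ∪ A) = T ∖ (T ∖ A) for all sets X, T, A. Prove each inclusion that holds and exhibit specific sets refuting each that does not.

(⊇) Let x ∈ T ∖ (T ∖ A). Then either x ∈ T ∩ A and x ∉ X; or x ∈ X ∩ T ∩ A. In each case x ∈ X ∪ (X ∪ A), so T ∖ (T ∖ A) ⊆ X ∪ (X ∪ A).

(⊆) This inclusion fails. Take X = {1}, T = ∅, A = ∅; then 1 ∈ X ∪ (X ∪ A) but 1 ∉ T ∖ (T ∖ A).

(⊆) fails; (⊇) holds.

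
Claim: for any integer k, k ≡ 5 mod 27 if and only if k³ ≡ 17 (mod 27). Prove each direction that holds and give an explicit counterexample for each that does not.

(⇒) holds; (⇐) fails.

Forward direction. Suppose k ≡ 5 mod 27. Write k = 27j + 5. Then (27j + 5)³ = 19683j³ + 10935j² + 2025j + 125 = 27(729j³ + 405j² + 75j + 4) + 17, so k³ ≡ 17 (mod 27).

Converse. This fails: take k = 14. Then 14³ = 2744 ≡ 17 (mod 27), yet 14 ≡ 14 (mod 27), not 5.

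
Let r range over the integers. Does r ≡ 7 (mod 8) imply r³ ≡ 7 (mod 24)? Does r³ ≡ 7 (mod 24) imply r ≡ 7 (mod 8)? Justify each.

Only the converse holds.

(⟸) The residues r modulo 24 with r³ ≡ 7 (mod 24) are exactly {7}, and each is ≡ 7 (mod 8).

(⟹) This fails: take r = 15. Then 15 ≡ 7 (mod 8), but 15³ = 3375 ≡ 15 (mod 24), not 7.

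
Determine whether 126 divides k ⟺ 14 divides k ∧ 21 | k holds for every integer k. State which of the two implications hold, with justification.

(⟹) If 126 ∣ k, write k = 126q. Since 126 = 9·14, k = 14·(9q), so 14 ∣ k; and since 126 = 6·21, k = 21·(6q), so 21 ∣ k.

(⟸) This fails: take k = 42. Both 14 ∣ 42 and 21 ∣ 42, yet 42 is not a multiple of 126 (since 42 = 0·126 + 42), so 126 ∤ 42.

(⇒) holds; (⇐) fails.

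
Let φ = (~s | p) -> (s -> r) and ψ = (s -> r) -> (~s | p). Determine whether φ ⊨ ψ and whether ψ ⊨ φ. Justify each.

(⇒) This fails. Under r = T, s = T, p = F, the left side is true but the right side is false.

(⇐) This fails. Under r = F, s = T, p = T, the left side is false but the right side is true.

(⇒) fails and (⇐) fails.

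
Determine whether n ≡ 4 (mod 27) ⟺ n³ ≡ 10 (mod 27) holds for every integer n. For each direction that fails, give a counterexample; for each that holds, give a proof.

Only the forward direction holds.

(⇒) Suppose n ≡ 4 (mod 27). Write n = 27j + 4. Then (27j + 4)³ = 19683j³ + 8748j² + 1296j + 64 = 27(729j³ + 324j² + 48j + 2) + 10, so n³ ≡ 10 (mod 27).

(⇐) This fails: take n = 13. Then 13³ = 2197 ≡ 10 (mod 27), yet 13 ≡ 13 (mod 27), not 4.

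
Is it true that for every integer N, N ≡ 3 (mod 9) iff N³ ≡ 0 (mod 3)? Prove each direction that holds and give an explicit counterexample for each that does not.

Only the forward implication holds.

Forward direction. Suppose N ≡ 3 (mod 9). Then N³ ≡ 3³ = 27 (mod 9), and since 3 ∣ 9, also N³ ≡ 0 (mod 3).

Converse. This fails: take N = 0. Then 0³ = 0 ≡ 0 (mod 3), yet 0 ≡ 0 (mod 9), not 3.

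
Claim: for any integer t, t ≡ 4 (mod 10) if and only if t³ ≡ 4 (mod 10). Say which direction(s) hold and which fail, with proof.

(⟹) Suppose t ≡ 4 (mod 10). Write t = 10j + 4. Then (10j + 4)³ = 1000j³ + 1200j² + 480j + 64 = 10(100j³ + 120j² + 48j + 6) + 4, so t³ ≡ 4 (mod 10).

(⟸) For the converse, argue contrapositively. If t ≢ 4 (mod 10), then t is congruent to one of 0, 1, 2, 3, 5, 6, 7, 8, 9 modulo 10, and these give t³ ≡ 0, 1, 8, 7, 5, 6, 3, 2, 9 respectively — never 4.

Both implications hold.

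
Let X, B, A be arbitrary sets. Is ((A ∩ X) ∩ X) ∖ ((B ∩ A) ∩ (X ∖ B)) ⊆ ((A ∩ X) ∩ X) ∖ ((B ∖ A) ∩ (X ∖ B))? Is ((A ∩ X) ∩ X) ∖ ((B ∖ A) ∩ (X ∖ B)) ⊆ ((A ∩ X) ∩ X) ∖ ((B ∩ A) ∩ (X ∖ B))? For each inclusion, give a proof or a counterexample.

Forward inclusion. Let x ∈ ((A ∩ X) ∩ X) ∖ ((B ∩ A) ∩ (X ∖ B)). Then either x ∈ X ∩ A and x ∉ B; or x ∈ X ∩ B ∩ A. In each case x ∈ ((A ∩ X) ∩ X) ∖ ((B ∖ A) ∩ (X ∖ B)), so ((A ∩ X) ∩ X) ∖ ((B ∩ A) ∩ (X ∖ B)) ⊆ ((A ∩ X) ∩ X) ∖ ((B ∖ A) ∩ (X ∖ B)).

Reverse inclusion. Let x ∈ ((A ∩ X) ∩ X) ∖ ((B ∖ A) ∩ (X ∖ B)). Then either x ∈ X ∩ A and x ∉ B; or x ∈ X ∩ B ∩ A. In each case x ∈ ((A ∩ X) ∩ X) ∖ ((B ∩ A) ∩ (X ∖ B)), so ((A ∩ X) ∩ X) ∖ ((B ∖ A) ∩ (X ∖ B)) ⊆ ((A ∩ X) ∩ X) ∖ ((B ∩ A) ∩ (X ∖ B)).

The two sets are equal.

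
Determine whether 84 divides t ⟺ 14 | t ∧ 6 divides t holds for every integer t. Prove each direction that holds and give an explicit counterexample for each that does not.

(⇒) holds; (⇐) fails.

(⇒) If 84 ∣ t, write t = 84q. Since 84 = 6·14, t = 14·(6q), so 14 ∣ t; and since 84 = 14·6, t = 6·(14q), so 6 ∣ t.

(⇐) This fails: take t = 42. Both 14 ∣ 42 and 6 ∣ 42, yet 42 is not a multiple of 84 (since 42 = 0·84 + 42), so 84 ∤ 42.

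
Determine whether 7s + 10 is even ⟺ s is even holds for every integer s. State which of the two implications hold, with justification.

Converse. Suppose s is even; write s = 2j. Then 7s + 10 = 7·(2j) + 10 = 2·7j + 10, which is even.

Forward direction. Suppose 7s + 10 is even. Since 7 is odd, 7s and s have the same parity, so 7s + 10 ≡ s + 10 (mod 2). As 10 is even, 7s + 10 is even exactly when s is even. Thus s is even.

Both implications hold.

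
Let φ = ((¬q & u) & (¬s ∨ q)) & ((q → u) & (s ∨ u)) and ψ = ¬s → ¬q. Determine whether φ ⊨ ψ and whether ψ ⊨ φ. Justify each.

(→) Assume the antecedent. If q is true, the antecedent cannot hold. If q is false, ¬s → ¬q reduces to true regardless of the other variables. Either way ¬s → ¬q holds.

(←) This fails. Under q = F, u = F, s = F, the left side is false but the right side is true.

(⇒) holds; (⇐) fails.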